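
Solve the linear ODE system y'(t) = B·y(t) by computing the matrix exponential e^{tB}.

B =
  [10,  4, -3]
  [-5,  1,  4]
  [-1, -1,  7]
e^{tB} =
  [-t^2*exp(6*t)/2 + 4*t*exp(6*t) + exp(6*t), -t^2*exp(6*t)/2 + 4*t*exp(6*t), t^2*exp(6*t)/2 - 3*t*exp(6*t)]
  [t^2*exp(6*t)/2 - 5*t*exp(6*t), t^2*exp(6*t)/2 - 5*t*exp(6*t) + exp(6*t), -t^2*exp(6*t)/2 + 4*t*exp(6*t)]
  [-t*exp(6*t), -t*exp(6*t), t*exp(6*t) + exp(6*t)]

Strategy: write B = P · J · P⁻¹ where J is a Jordan canonical form, so e^{tB} = P · e^{tJ} · P⁻¹, and e^{tJ} can be computed block-by-block.

B has Jordan form
J =
  [6, 1, 0]
  [0, 6, 1]
  [0, 0, 6]
(up to reordering of blocks).

Per-block formulas:
  For a 3×3 Jordan block J_3(6): exp(t · J_3(6)) = e^(6t)·(I + t·N + (t^2/2)·N^2), where N is the 3×3 nilpotent shift.

After assembling e^{tJ} and conjugating by P, we get:

e^{tB} =
  [-t^2*exp(6*t)/2 + 4*t*exp(6*t) + exp(6*t), -t^2*exp(6*t)/2 + 4*t*exp(6*t), t^2*exp(6*t)/2 - 3*t*exp(6*t)]
  [t^2*exp(6*t)/2 - 5*t*exp(6*t), t^2*exp(6*t)/2 - 5*t*exp(6*t) + exp(6*t), -t^2*exp(6*t)/2 + 4*t*exp(6*t)]
  [-t*exp(6*t), -t*exp(6*t), t*exp(6*t) + exp(6*t)]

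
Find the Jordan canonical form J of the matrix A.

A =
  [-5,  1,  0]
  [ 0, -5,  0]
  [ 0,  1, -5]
J_2(-5) ⊕ J_1(-5)

The characteristic polynomial is
  det(x·I − A) = x^3 + 15*x^2 + 75*x + 125 = (x + 5)^3

Eigenvalues and multiplicities (the geometric multiplicity of λ is n − rank(A − λI), which equals the number of Jordan blocks for λ):
  λ = -5: algebraic multiplicity = 3, geometric multiplicity = 2

Determining the block sizes for each eigenvalue:
  λ = -5: 2 blocks summing to 3 forces exactly one block of size 2 and the rest size 1 → block sizes [2, 1]

Assembling the blocks gives a Jordan form
J =
  [-5,  1,  0]
  [ 0, -5,  0]
  [ 0,  0, -5]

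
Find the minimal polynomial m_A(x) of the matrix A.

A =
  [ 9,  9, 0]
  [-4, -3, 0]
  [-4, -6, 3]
x^2 - 6*x + 9

The characteristic polynomial is χ_A(x) = (x - 3)^3, so the eigenvalues are known. The minimal polynomial is
  m_A(x) = Π_λ (x − λ)^{k_λ}
where k_λ is the size of the *largest* Jordan block for λ (equivalently, the smallest k with (A − λI)^k v = 0 for every generalised eigenvector v of λ).

  λ = 3: largest Jordan block has size 2, contributing (x − 3)^2

So m_A(x) = (x - 3)^2 = x^2 - 6*x + 9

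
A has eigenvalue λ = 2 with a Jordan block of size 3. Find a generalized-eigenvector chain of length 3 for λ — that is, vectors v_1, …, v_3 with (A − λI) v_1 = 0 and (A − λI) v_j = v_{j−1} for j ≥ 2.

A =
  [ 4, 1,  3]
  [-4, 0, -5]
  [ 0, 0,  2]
A Jordan chain for λ = 2 of length 3:
v_1 = (1, -2, 0)ᵀ
v_2 = (3, -5, 0)ᵀ
v_3 = (0, 0, 1)ᵀ

Let N = A − (2)·I. We want v_3 with N^3 v_3 = 0 but N^2 v_3 ≠ 0; then v_{j-1} := N · v_j for j = 3, …, 2.

Pick v_3 = (0, 0, 1)ᵀ.
Then v_2 = N · v_3 = (3, -5, 0)ᵀ.
Then v_1 = N · v_2 = (1, -2, 0)ᵀ.

Sanity check: (A − (2)·I) v_1 = (0, 0, 0)ᵀ = 0. ✓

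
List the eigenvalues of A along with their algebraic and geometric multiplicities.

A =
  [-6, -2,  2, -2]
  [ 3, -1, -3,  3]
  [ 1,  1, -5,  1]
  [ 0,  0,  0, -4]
λ = -4: alg = 4, geom = 3

Step 1 — factor the characteristic polynomial to read off the algebraic multiplicities:
  χ_A(x) = (x + 4)^4

Step 2 — compute geometric multiplicities via the rank-nullity identity g(λ) = n − rank(A − λI):
  rank(A − (-4)·I) = 1, so dim ker(A − (-4)·I) = n − 1 = 3

Summary:
  λ = -4: algebraic multiplicity = 4, geometric multiplicity = 3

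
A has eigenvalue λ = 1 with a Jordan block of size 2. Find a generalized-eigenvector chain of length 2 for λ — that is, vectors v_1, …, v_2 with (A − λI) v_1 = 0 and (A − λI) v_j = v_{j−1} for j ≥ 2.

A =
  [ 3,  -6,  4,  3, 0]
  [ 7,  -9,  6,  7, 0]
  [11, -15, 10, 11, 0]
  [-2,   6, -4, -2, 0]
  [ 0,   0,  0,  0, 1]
A Jordan chain for λ = 1 of length 2:
v_1 = (2, 3, 5, -2, 0)ᵀ
v_2 = (1, 4, 6, 0, 0)ᵀ

Let N = A − (1)·I. We want v_2 with N^2 v_2 = 0 but N^1 v_2 ≠ 0; then v_{j-1} := N · v_j for j = 2, …, 2.

Pick v_2 = (1, 4, 6, 0, 0)ᵀ.
Then v_1 = N · v_2 = (2, 3, 5, -2, 0)ᵀ.

Sanity check: (A − (1)·I) v_1 = (0, 0, 0, 0, 0)ᵀ = 0. ✓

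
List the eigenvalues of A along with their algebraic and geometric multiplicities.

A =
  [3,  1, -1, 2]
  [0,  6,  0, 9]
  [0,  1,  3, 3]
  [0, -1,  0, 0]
λ = 3: alg = 4, geom = 2

Step 1 — factor the characteristic polynomial to read off the algebraic multiplicities:
  χ_A(x) = (x - 3)^4

Step 2 — compute geometric multiplicities via the rank-nullity identity g(λ) = n − rank(A − λI):
  rank(A − (3)·I) = 2, so dim ker(A − (3)·I) = n − 2 = 2

Summary:
  λ = 3: algebraic multiplicity = 4, geometric multiplicity = 2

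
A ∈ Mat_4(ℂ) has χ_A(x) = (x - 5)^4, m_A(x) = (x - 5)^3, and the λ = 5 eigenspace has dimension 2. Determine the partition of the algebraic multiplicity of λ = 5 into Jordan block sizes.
Block sizes for λ = 5: [3, 1]

Step 1 — from the characteristic polynomial, algebraic multiplicity of λ = 5 is 4. From dim ker(A − (5)·I) = 2, there are exactly 2 Jordan blocks for λ = 5.
Step 2 — from the minimal polynomial, the factor (x − 5)^3 tells us the largest block for λ = 5 has size 3.
Step 3 — with total size 4, 2 blocks, and largest block 3, the block sizes (in nonincreasing order) are [3, 1].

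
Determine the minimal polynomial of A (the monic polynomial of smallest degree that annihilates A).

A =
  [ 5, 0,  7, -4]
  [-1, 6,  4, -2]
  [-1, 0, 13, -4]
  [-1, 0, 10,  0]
x^3 - 18*x^2 + 108*x - 216

The characteristic polynomial is χ_A(x) = (x - 6)^4, so the eigenvalues are known. The minimal polynomial is
  m_A(x) = Π_λ (x − λ)^{k_λ}
where k_λ is the size of the *largest* Jordan block for λ (equivalently, the smallest k with (A − λI)^k v = 0 for every generalised eigenvector v of λ).

  λ = 6: largest Jordan block has size 3, contributing (x − 6)^3

So m_A(x) = (x - 6)^3 = x^3 - 18*x^2 + 108*x - 216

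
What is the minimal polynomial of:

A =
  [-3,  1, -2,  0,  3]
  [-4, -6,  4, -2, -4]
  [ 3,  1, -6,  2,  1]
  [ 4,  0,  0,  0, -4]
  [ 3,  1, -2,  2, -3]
x^3 + 10*x^2 + 32*x + 32

The characteristic polynomial is χ_A(x) = (x + 2)*(x + 4)^4, so the eigenvalues are known. The minimal polynomial is
  m_A(x) = Π_λ (x − λ)^{k_λ}
where k_λ is the size of the *largest* Jordan block for λ (equivalently, the smallest k with (A − λI)^k v = 0 for every generalised eigenvector v of λ).

  λ = -4: largest Jordan block has size 2, contributing (x + 4)^2
  λ = -2: largest Jordan block has size 1, contributing (x + 2)

So m_A(x) = (x + 2)*(x + 4)^2 = x^3 + 10*x^2 + 32*x + 32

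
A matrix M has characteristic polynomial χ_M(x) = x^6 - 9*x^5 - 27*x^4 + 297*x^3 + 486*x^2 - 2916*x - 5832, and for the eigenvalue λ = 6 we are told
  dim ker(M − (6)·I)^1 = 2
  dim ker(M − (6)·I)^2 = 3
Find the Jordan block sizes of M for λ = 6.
Block sizes for λ = 6: [2, 1]

From the dimensions of kernels of powers, the number of Jordan blocks of size at least j is d_j − d_{j−1} where d_j = dim ker(N^j) (with d_0 = 0). Computing the differences gives [2, 1].
The number of blocks of size exactly k is (#blocks of size ≥ k) − (#blocks of size ≥ k + 1), so the partition is: 1 block(s) of size 1, 1 block(s) of size 2.
In nonincreasing order the block sizes are [2, 1].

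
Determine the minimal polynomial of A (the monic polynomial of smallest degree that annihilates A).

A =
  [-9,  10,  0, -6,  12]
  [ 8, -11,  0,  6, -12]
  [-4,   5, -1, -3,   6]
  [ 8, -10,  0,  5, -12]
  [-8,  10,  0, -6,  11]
x^2 + 2*x + 1

The characteristic polynomial is χ_A(x) = (x + 1)^5, so the eigenvalues are known. The minimal polynomial is
  m_A(x) = Π_λ (x − λ)^{k_λ}
where k_λ is the size of the *largest* Jordan block for λ (equivalently, the smallest k with (A − λI)^k v = 0 for every generalised eigenvector v of λ).

  λ = -1: largest Jordan block has size 2, contributing (x + 1)^2

So m_A(x) = (x + 1)^2 = x^2 + 2*x + 1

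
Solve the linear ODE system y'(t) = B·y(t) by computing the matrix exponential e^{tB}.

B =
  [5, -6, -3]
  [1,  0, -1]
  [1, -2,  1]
e^{tB} =
  [3*t*exp(2*t) + exp(2*t), -6*t*exp(2*t), -3*t*exp(2*t)]
  [t*exp(2*t), -2*t*exp(2*t) + exp(2*t), -t*exp(2*t)]
  [t*exp(2*t), -2*t*exp(2*t), -t*exp(2*t) + exp(2*t)]

Strategy: write B = P · J · P⁻¹ where J is a Jordan canonical form, so e^{tB} = P · e^{tJ} · P⁻¹, and e^{tJ} can be computed block-by-block.

B has Jordan form
J =
  [2, 1, 0]
  [0, 2, 0]
  [0, 0, 2]
(up to reordering of blocks).

Per-block formulas:
  For a 2×2 Jordan block J_2(2): exp(t · J_2(2)) = e^(2t)·(I + t·N), where N is the 2×2 nilpotent shift.
  For a 1×1 block at λ = 2: exp(t · [2]) = [e^(2t)].

After assembling e^{tJ} and conjugating by P, we get:

e^{tB} =
  [3*t*exp(2*t) + exp(2*t), -6*t*exp(2*t), -3*t*exp(2*t)]
  [t*exp(2*t), -2*t*exp(2*t) + exp(2*t), -t*exp(2*t)]
  [t*exp(2*t), -2*t*exp(2*t), -t*exp(2*t) + exp(2*t)]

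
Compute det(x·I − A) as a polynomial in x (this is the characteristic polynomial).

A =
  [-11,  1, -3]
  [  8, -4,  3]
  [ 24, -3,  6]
x^3 + 9*x^2 + 27*x + 27

Expanding det(x·I − A) (e.g. by cofactor expansion or by noting that A is similar to its Jordan form J, which has the same characteristic polynomial as A) gives
  χ_A(x) = x^3 + 9*x^2 + 27*x + 27
which factors as (x + 3)^3. The eigenvalues (with algebraic multiplicities) are λ = -3 with multiplicity 3.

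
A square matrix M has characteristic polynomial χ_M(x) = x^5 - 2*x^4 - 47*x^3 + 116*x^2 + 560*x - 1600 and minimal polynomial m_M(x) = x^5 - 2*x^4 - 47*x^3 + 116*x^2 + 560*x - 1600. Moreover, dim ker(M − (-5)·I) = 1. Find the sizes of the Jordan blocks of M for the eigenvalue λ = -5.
Block sizes for λ = -5: [2]

Step 1 — from the characteristic polynomial, algebraic multiplicity of λ = -5 is 2. From dim ker(M − (-5)·I) = 1, there are exactly 1 Jordan blocks for λ = -5.
Step 2 — from the minimal polynomial, the factor (x + 5)^2 tells us the largest block for λ = -5 has size 2.
Step 3 — with total size 2, 1 blocks, and largest block 2, the block sizes (in nonincreasing order) are [2].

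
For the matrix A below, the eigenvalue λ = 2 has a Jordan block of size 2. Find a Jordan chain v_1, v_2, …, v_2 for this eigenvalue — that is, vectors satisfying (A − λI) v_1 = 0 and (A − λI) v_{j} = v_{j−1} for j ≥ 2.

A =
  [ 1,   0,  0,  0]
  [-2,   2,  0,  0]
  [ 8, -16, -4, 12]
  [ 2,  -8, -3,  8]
A Jordan chain for λ = 2 of length 2:
v_1 = (0, 0, -16, -8)ᵀ
v_2 = (0, 1, 0, 0)ᵀ

Let N = A − (2)·I. We want v_2 with N^2 v_2 = 0 but N^1 v_2 ≠ 0; then v_{j-1} := N · v_j for j = 2, …, 2.

Pick v_2 = (0, 1, 0, 0)ᵀ.
Then v_1 = N · v_2 = (0, 0, -16, -8)ᵀ.

Sanity check: (A − (2)·I) v_1 = (0, 0, 0, 0)ᵀ = 0. ✓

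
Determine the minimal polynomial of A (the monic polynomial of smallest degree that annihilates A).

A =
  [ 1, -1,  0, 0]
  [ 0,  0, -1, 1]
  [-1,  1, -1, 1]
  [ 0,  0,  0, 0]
x^3

The characteristic polynomial is χ_A(x) = x^4, so the eigenvalues are known. The minimal polynomial is
  m_A(x) = Π_λ (x − λ)^{k_λ}
where k_λ is the size of the *largest* Jordan block for λ (equivalently, the smallest k with (A − λI)^k v = 0 for every generalised eigenvector v of λ).

  λ = 0: largest Jordan block has size 3, contributing (x − 0)^3

So m_A(x) = x^3 = x^3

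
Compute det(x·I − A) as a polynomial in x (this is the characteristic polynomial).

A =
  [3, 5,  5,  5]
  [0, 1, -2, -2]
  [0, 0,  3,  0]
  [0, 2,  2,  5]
x^4 - 12*x^3 + 54*x^2 - 108*x + 81

Expanding det(x·I − A) (e.g. by cofactor expansion or by noting that A is similar to its Jordan form J, which has the same characteristic polynomial as A) gives
  χ_A(x) = x^4 - 12*x^3 + 54*x^2 - 108*x + 81
which factors as (x - 3)^4. The eigenvalues (with algebraic multiplicities) are λ = 3 with multiplicity 4.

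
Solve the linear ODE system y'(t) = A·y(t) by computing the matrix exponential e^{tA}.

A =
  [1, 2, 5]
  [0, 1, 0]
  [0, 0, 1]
e^{tA} =
  [exp(t), 2*t*exp(t), 5*t*exp(t)]
  [0, exp(t), 0]
  [0, 0, exp(t)]

Strategy: write A = P · J · P⁻¹ where J is a Jordan canonical form, so e^{tA} = P · e^{tJ} · P⁻¹, and e^{tJ} can be computed block-by-block.

A has Jordan form
J =
  [1, 1, 0]
  [0, 1, 0]
  [0, 0, 1]
(up to reordering of blocks).

Per-block formulas:
  For a 1×1 block at λ = 1: exp(t · [1]) = [e^(1t)].
  For a 2×2 Jordan block J_2(1): exp(t · J_2(1)) = e^(1t)·(I + t·N), where N is the 2×2 nilpotent shift.

After assembling e^{tJ} and conjugating by P, we get:

e^{tA} =
  [exp(t), 2*t*exp(t), 5*t*exp(t)]
  [0, exp(t), 0]
  [0, 0, exp(t)]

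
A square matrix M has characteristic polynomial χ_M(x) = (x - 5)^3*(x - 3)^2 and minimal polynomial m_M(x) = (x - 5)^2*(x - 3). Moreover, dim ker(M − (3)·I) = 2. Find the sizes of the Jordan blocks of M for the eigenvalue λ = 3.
Block sizes for λ = 3: [1, 1]

Step 1 — from the characteristic polynomial, algebraic multiplicity of λ = 3 is 2. From dim ker(M − (3)·I) = 2, there are exactly 2 Jordan blocks for λ = 3.
Step 2 — from the minimal polynomial, the factor (x − 3) tells us the largest block for λ = 3 has size 1.
Step 3 — with total size 2, 2 blocks, and largest block 1, the block sizes (in nonincreasing order) are [1, 1].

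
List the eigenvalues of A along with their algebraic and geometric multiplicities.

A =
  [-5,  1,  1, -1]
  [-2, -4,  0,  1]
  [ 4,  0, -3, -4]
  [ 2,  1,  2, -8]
λ = -5: alg = 4, geom = 2

Step 1 — factor the characteristic polynomial to read off the algebraic multiplicities:
  χ_A(x) = (x + 5)^4

Step 2 — compute geometric multiplicities via the rank-nullity identity g(λ) = n − rank(A − λI):
  rank(A − (-5)·I) = 2, so dim ker(A − (-5)·I) = n − 2 = 2

Summary:
  λ = -5: algebraic multiplicity = 4, geometric multiplicity = 2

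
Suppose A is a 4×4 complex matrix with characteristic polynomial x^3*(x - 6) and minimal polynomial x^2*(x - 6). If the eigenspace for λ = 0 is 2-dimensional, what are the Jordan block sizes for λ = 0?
Block sizes for λ = 0: [2, 1]

Step 1 — from the characteristic polynomial, algebraic multiplicity of λ = 0 is 3. From dim ker(A − (0)·I) = 2, there are exactly 2 Jordan blocks for λ = 0.
Step 2 — from the minimal polynomial, the factor (x − 0)^2 tells us the largest block for λ = 0 has size 2.
Step 3 — with total size 3, 2 blocks, and largest block 2, the block sizes (in nonincreasing order) are [2, 1].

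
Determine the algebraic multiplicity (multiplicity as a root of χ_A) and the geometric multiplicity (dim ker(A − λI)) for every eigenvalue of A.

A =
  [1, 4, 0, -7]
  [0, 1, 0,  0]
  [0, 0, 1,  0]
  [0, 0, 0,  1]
λ = 1: alg = 4, geom = 3

Step 1 — factor the characteristic polynomial to read off the algebraic multiplicities:
  χ_A(x) = (x - 1)^4

Step 2 — compute geometric multiplicities via the rank-nullity identity g(λ) = n − rank(A − λI):
  rank(A − (1)·I) = 1, so dim ker(A − (1)·I) = n − 1 = 3

Summary:
  λ = 1: algebraic multiplicity = 4, geometric multiplicity = 3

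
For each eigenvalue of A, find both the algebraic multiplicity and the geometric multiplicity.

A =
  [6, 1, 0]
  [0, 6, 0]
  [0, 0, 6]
λ = 6: alg = 3, geom = 2

Step 1 — factor the characteristic polynomial to read off the algebraic multiplicities:
  χ_A(x) = (x - 6)^3

Step 2 — compute geometric multiplicities via the rank-nullity identity g(λ) = n − rank(A − λI):
  rank(A − (6)·I) = 1, so dim ker(A − (6)·I) = n − 1 = 2

Summary:
  λ = 6: algebraic multiplicity = 3, geometric multiplicity = 2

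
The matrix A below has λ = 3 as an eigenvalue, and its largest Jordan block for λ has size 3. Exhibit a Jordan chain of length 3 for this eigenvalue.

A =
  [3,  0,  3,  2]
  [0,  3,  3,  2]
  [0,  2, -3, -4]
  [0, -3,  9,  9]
A Jordan chain for λ = 3 of length 3:
v_1 = (0, 0, 6, -9)ᵀ
v_2 = (3, 3, -6, 9)ᵀ
v_3 = (0, 0, 1, 0)ᵀ

Let N = A − (3)·I. We want v_3 with N^3 v_3 = 0 but N^2 v_3 ≠ 0; then v_{j-1} := N · v_j for j = 3, …, 2.

Pick v_3 = (0, 0, 1, 0)ᵀ.
Then v_2 = N · v_3 = (3, 3, -6, 9)ᵀ.
Then v_1 = N · v_2 = (0, 0, 6, -9)ᵀ.

Sanity check: (A − (3)·I) v_1 = (0, 0, 0, 0)ᵀ = 0. ✓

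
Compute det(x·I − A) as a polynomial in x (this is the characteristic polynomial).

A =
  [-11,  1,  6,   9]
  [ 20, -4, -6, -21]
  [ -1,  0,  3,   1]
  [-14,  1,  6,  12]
x^4 - 18*x^2 + 81

Expanding det(x·I − A) (e.g. by cofactor expansion or by noting that A is similar to its Jordan form J, which has the same characteristic polynomial as A) gives
  χ_A(x) = x^4 - 18*x^2 + 81
which factors as (x - 3)^2*(x + 3)^2. The eigenvalues (with algebraic multiplicities) are λ = -3 with multiplicity 2, λ = 3 with multiplicity 2.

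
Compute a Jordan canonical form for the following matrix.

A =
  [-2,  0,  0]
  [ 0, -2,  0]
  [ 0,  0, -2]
J_1(-2) ⊕ J_1(-2) ⊕ J_1(-2)

The characteristic polynomial is
  det(x·I − A) = x^3 + 6*x^2 + 12*x + 8 = (x + 2)^3

Eigenvalues and multiplicities (the geometric multiplicity of λ is n − rank(A − λI), which equals the number of Jordan blocks for λ):
  λ = -2: algebraic multiplicity = 3, geometric multiplicity = 3

Determining the block sizes for each eigenvalue:
  λ = -2: gm = am = 3, so every block has size 1 → block sizes [1, 1, 1]

Assembling the blocks gives a Jordan form
J =
  [-2,  0,  0]
  [ 0, -2,  0]
  [ 0,  0, -2]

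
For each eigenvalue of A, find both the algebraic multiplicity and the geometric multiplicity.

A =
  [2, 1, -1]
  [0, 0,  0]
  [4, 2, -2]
λ = 0: alg = 3, geom = 2

Step 1 — factor the characteristic polynomial to read off the algebraic multiplicities:
  χ_A(x) = x^3

Step 2 — compute geometric multiplicities via the rank-nullity identity g(λ) = n − rank(A − λI):
  rank(A − (0)·I) = 1, so dim ker(A − (0)·I) = n − 1 = 2

Summary:
  λ = 0: algebraic multiplicity = 3, geometric multiplicity = 2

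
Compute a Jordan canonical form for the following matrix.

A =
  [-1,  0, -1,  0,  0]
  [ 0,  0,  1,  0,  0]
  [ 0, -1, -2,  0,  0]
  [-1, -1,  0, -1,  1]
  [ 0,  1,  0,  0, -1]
J_3(-1) ⊕ J_2(-1)

The characteristic polynomial is
  det(x·I − A) = x^5 + 5*x^4 + 10*x^3 + 10*x^2 + 5*x + 1 = (x + 1)^5

Eigenvalues and multiplicities (the geometric multiplicity of λ is n − rank(A − λI), which equals the number of Jordan blocks for λ):
  λ = -1: algebraic multiplicity = 5, geometric multiplicity = 2

Determining the block sizes for each eigenvalue:
  λ = -1: with am = 5 and gm = 2, the partition is not yet determined (e.g. several partitions of 5 into 2 parts exist). Let N = A − (-1)·I. Computing rank(N^1) = 3, rank(N^2) = 1, rank(N^3) = 0; the number of blocks of size ≥ j is rank(N^{j−1}) − rank(N^j), giving [2, 2, 1]. So we have 1 block(s) of size 3, 1 block(s) of size 2 → block sizes [3, 2]

Assembling the blocks gives a Jordan form
J =
  [-1,  1,  0,  0,  0]
  [ 0, -1,  1,  0,  0]
  [ 0,  0, -1,  0,  0]
  [ 0,  0,  0, -1,  1]
  [ 0,  0,  0,  0, -1]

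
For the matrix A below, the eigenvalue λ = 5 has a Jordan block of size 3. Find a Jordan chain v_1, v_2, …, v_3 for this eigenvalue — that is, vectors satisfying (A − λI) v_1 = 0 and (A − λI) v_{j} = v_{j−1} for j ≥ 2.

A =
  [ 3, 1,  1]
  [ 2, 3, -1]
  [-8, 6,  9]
A Jordan chain for λ = 5 of length 3:
v_1 = (-2, 0, -4)ᵀ
v_2 = (-2, 2, -8)ᵀ
v_3 = (1, 0, 0)ᵀ

Let N = A − (5)·I. We want v_3 with N^3 v_3 = 0 but N^2 v_3 ≠ 0; then v_{j-1} := N · v_j for j = 3, …, 2.

Pick v_3 = (1, 0, 0)ᵀ.
Then v_2 = N · v_3 = (-2, 2, -8)ᵀ.
Then v_1 = N · v_2 = (-2, 0, -4)ᵀ.

Sanity check: (A − (5)·I) v_1 = (0, 0, 0)ᵀ = 0. ✓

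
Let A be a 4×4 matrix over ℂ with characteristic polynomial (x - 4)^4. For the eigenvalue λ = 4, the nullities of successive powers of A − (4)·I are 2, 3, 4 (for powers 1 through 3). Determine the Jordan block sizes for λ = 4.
Block sizes for λ = 4: [3, 1]

From the dimensions of kernels of powers, the number of Jordan blocks of size at least j is d_j − d_{j−1} where d_j = dim ker(N^j) (with d_0 = 0). Computing the differences gives [2, 1, 1].
The number of blocks of size exactly k is (#blocks of size ≥ k) − (#blocks of size ≥ k + 1), so the partition is: 1 block(s) of size 1, 1 block(s) of size 3.
In nonincreasing order the block sizes are [3, 1].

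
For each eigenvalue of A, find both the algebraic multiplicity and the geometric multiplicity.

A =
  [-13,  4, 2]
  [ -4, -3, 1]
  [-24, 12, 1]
λ = -5: alg = 3, geom = 2

Step 1 — factor the characteristic polynomial to read off the algebraic multiplicities:
  χ_A(x) = (x + 5)^3

Step 2 — compute geometric multiplicities via the rank-nullity identity g(λ) = n − rank(A − λI):
  rank(A − (-5)·I) = 1, so dim ker(A − (-5)·I) = n − 1 = 2

Summary:
  λ = -5: algebraic multiplicity = 3, geometric multiplicity = 2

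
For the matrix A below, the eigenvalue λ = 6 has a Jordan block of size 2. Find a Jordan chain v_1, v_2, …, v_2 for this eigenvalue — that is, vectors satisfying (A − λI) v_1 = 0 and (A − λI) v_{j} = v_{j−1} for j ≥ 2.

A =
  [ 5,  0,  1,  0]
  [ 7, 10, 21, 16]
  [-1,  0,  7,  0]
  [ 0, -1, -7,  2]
A Jordan chain for λ = 6 of length 2:
v_1 = (-1, 7, -1, 0)ᵀ
v_2 = (1, 0, 0, 0)ᵀ

Let N = A − (6)·I. We want v_2 with N^2 v_2 = 0 but N^1 v_2 ≠ 0; then v_{j-1} := N · v_j for j = 2, …, 2.

Pick v_2 = (1, 0, 0, 0)ᵀ.
Then v_1 = N · v_2 = (-1, 7, -1, 0)ᵀ.

Sanity check: (A − (6)·I) v_1 = (0, 0, 0, 0)ᵀ = 0. ✓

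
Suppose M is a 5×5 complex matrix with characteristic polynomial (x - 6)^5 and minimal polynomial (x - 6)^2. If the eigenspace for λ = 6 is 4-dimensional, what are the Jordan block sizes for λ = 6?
Block sizes for λ = 6: [2, 1, 1, 1]

Step 1 — from the characteristic polynomial, algebraic multiplicity of λ = 6 is 5. From dim ker(M − (6)·I) = 4, there are exactly 4 Jordan blocks for λ = 6.
Step 2 — from the minimal polynomial, the factor (x − 6)^2 tells us the largest block for λ = 6 has size 2.
Step 3 — with total size 5, 4 blocks, and largest block 2, the block sizes (in nonincreasing order) are [2, 1, 1, 1].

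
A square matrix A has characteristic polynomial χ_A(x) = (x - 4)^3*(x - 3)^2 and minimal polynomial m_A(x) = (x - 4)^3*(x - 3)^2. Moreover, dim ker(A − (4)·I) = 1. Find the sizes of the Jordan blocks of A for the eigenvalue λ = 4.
Block sizes for λ = 4: [3]

Step 1 — from the characteristic polynomial, algebraic multiplicity of λ = 4 is 3. From dim ker(A − (4)·I) = 1, there are exactly 1 Jordan blocks for λ = 4.
Step 2 — from the minimal polynomial, the factor (x − 4)^3 tells us the largest block for λ = 4 has size 3.
Step 3 — with total size 3, 1 blocks, and largest block 3, the block sizes (in nonincreasing order) are [3].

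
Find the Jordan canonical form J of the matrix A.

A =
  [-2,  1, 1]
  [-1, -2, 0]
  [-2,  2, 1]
J_3(-1)

The characteristic polynomial is
  det(x·I − A) = x^3 + 3*x^2 + 3*x + 1 = (x + 1)^3

Eigenvalues and multiplicities (the geometric multiplicity of λ is n − rank(A − λI), which equals the number of Jordan blocks for λ):
  λ = -1: algebraic multiplicity = 3, geometric multiplicity = 1

Determining the block sizes for each eigenvalue:
  λ = -1: one block (gm = 1), so the single block has size am = 3 → block sizes [3]

Assembling the blocks gives a Jordan form
J =
  [-1,  1,  0]
  [ 0, -1,  1]
  [ 0,  0, -1]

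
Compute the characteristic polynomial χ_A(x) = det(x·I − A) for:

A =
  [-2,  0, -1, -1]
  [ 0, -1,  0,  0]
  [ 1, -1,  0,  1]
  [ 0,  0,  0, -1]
x^4 + 4*x^3 + 6*x^2 + 4*x + 1

Expanding det(x·I − A) (e.g. by cofactor expansion or by noting that A is similar to its Jordan form J, which has the same characteristic polynomial as A) gives
  χ_A(x) = x^4 + 4*x^3 + 6*x^2 + 4*x + 1
which factors as (x + 1)^4. The eigenvalues (with algebraic multiplicities) are λ = -1 with multiplicity 4.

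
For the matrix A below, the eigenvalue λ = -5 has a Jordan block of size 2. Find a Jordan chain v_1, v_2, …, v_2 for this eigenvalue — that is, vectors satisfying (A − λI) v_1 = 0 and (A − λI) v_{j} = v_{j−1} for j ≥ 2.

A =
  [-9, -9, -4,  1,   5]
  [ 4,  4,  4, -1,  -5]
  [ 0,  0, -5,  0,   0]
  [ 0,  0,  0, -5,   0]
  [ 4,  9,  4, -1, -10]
A Jordan chain for λ = -5 of length 2:
v_1 = (-4, 4, 0, 0, 4)ᵀ
v_2 = (1, 0, 0, 0, 0)ᵀ

Let N = A − (-5)·I. We want v_2 with N^2 v_2 = 0 but N^1 v_2 ≠ 0; then v_{j-1} := N · v_j for j = 2, …, 2.

Pick v_2 = (1, 0, 0, 0, 0)ᵀ.
Then v_1 = N · v_2 = (-4, 4, 0, 0, 4)ᵀ.

Sanity check: (A − (-5)·I) v_1 = (0, 0, 0, 0, 0)ᵀ = 0. ✓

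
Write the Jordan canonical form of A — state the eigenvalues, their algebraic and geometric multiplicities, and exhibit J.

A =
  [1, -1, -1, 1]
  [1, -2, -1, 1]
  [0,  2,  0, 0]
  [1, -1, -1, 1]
J_3(0) ⊕ J_1(0)

The characteristic polynomial is
  det(x·I − A) = x^4

Eigenvalues and multiplicities (the geometric multiplicity of λ is n − rank(A − λI), which equals the number of Jordan blocks for λ):
  λ = 0: algebraic multiplicity = 4, geometric multiplicity = 2

Determining the block sizes for each eigenvalue:
  λ = 0: with am = 4 and gm = 2, the partition is not yet determined (e.g. several partitions of 4 into 2 parts exist). Let N = A − (0)·I. Computing rank(N^1) = 2, rank(N^2) = 1, rank(N^3) = 0; the number of blocks of size ≥ j is rank(N^{j−1}) − rank(N^j), giving [2, 1, 1]. So we have 1 block(s) of size 3, 1 block(s) of size 1 → block sizes [3, 1]

Assembling the blocks gives a Jordan form
J =
  [0, 1, 0, 0]
  [0, 0, 1, 0]
  [0, 0, 0, 0]
  [0, 0, 0, 0]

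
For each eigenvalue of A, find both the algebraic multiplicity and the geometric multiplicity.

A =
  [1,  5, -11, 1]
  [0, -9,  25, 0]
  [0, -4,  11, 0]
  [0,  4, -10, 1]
λ = 1: alg = 4, geom = 2

Step 1 — factor the characteristic polynomial to read off the algebraic multiplicities:
  χ_A(x) = (x - 1)^4

Step 2 — compute geometric multiplicities via the rank-nullity identity g(λ) = n − rank(A − λI):
  rank(A − (1)·I) = 2, so dim ker(A − (1)·I) = n − 2 = 2

Summary:
  λ = 1: algebraic multiplicity = 4, geometric multiplicity = 2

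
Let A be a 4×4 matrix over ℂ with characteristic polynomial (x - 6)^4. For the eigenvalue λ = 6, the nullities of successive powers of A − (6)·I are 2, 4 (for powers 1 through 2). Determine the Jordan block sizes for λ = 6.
Block sizes for λ = 6: [2, 2]

From the dimensions of kernels of powers, the number of Jordan blocks of size at least j is d_j − d_{j−1} where d_j = dim ker(N^j) (with d_0 = 0). Computing the differences gives [2, 2].
The number of blocks of size exactly k is (#blocks of size ≥ k) − (#blocks of size ≥ k + 1), so the partition is: 2 block(s) of size 2.
In nonincreasing order the block sizes are [2, 2].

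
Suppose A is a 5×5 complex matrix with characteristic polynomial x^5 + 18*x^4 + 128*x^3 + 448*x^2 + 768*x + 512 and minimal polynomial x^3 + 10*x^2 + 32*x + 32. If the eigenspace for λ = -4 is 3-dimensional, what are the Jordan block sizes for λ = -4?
Block sizes for λ = -4: [2, 1, 1]

Step 1 — from the characteristic polynomial, algebraic multiplicity of λ = -4 is 4. From dim ker(A − (-4)·I) = 3, there are exactly 3 Jordan blocks for λ = -4.
Step 2 — from the minimal polynomial, the factor (x + 4)^2 tells us the largest block for λ = -4 has size 2.
Step 3 — with total size 4, 3 blocks, and largest block 2, the block sizes (in nonincreasing order) are [2, 1, 1].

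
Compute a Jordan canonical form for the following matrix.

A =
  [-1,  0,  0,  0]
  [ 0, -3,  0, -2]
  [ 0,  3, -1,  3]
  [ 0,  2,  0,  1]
J_2(-1) ⊕ J_1(-1) ⊕ J_1(-1)

The characteristic polynomial is
  det(x·I − A) = x^4 + 4*x^3 + 6*x^2 + 4*x + 1 = (x + 1)^4

Eigenvalues and multiplicities (the geometric multiplicity of λ is n − rank(A − λI), which equals the number of Jordan blocks for λ):
  λ = -1: algebraic multiplicity = 4, geometric multiplicity = 3

Determining the block sizes for each eigenvalue:
  λ = -1: 3 blocks summing to 4 forces exactly one block of size 2 and the rest size 1 → block sizes [2, 1, 1]

Assembling the blocks gives a Jordan form
J =
  [-1,  1,  0,  0]
  [ 0, -1,  0,  0]
  [ 0,  0, -1,  0]
  [ 0,  0,  0, -1]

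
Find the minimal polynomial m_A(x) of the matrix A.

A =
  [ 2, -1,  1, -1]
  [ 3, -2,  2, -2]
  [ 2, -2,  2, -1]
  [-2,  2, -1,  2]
x^3 - 3*x^2 + 3*x - 1

The characteristic polynomial is χ_A(x) = (x - 1)^4, so the eigenvalues are known. The minimal polynomial is
  m_A(x) = Π_λ (x − λ)^{k_λ}
where k_λ is the size of the *largest* Jordan block for λ (equivalently, the smallest k with (A − λI)^k v = 0 for every generalised eigenvector v of λ).

  λ = 1: largest Jordan block has size 3, contributing (x − 1)^3

So m_A(x) = (x - 1)^3 = x^3 - 3*x^2 + 3*x - 1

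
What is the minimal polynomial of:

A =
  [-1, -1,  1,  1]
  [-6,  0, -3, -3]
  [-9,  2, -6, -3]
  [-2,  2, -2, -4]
x^4 + 11*x^3 + 45*x^2 + 81*x + 54

The characteristic polynomial is χ_A(x) = (x + 2)*(x + 3)^3, so the eigenvalues are known. The minimal polynomial is
  m_A(x) = Π_λ (x − λ)^{k_λ}
where k_λ is the size of the *largest* Jordan block for λ (equivalently, the smallest k with (A − λI)^k v = 0 for every generalised eigenvector v of λ).

  λ = -3: largest Jordan block has size 3, contributing (x + 3)^3
  λ = -2: largest Jordan block has size 1, contributing (x + 2)

So m_A(x) = (x + 2)*(x + 3)^3 = x^4 + 11*x^3 + 45*x^2 + 81*x + 54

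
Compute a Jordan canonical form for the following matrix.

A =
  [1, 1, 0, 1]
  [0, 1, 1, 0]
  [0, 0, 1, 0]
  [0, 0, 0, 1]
J_3(1) ⊕ J_1(1)

The characteristic polynomial is
  det(x·I − A) = x^4 - 4*x^3 + 6*x^2 - 4*x + 1 = (x - 1)^4

Eigenvalues and multiplicities (the geometric multiplicity of λ is n − rank(A − λI), which equals the number of Jordan blocks for λ):
  λ = 1: algebraic multiplicity = 4, geometric multiplicity = 2

Determining the block sizes for each eigenvalue:
  λ = 1: with am = 4 and gm = 2, the partition is not yet determined (e.g. several partitions of 4 into 2 parts exist). Let N = A − (1)·I. Computing rank(N^1) = 2, rank(N^2) = 1, rank(N^3) = 0; the number of blocks of size ≥ j is rank(N^{j−1}) − rank(N^j), giving [2, 1, 1]. So we have 1 block(s) of size 3, 1 block(s) of size 1 → block sizes [3, 1]

Assembling the blocks gives a Jordan form
J =
  [1, 1, 0, 0]
  [0, 1, 1, 0]
  [0, 0, 1, 0]
  [0, 0, 0, 1]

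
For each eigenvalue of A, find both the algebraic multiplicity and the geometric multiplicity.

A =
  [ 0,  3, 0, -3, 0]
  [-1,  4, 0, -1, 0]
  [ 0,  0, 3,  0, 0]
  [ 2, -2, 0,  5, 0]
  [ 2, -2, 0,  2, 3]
λ = 3: alg = 5, geom = 4

Step 1 — factor the characteristic polynomial to read off the algebraic multiplicities:
  χ_A(x) = (x - 3)^5

Step 2 — compute geometric multiplicities via the rank-nullity identity g(λ) = n − rank(A − λI):
  rank(A − (3)·I) = 1, so dim ker(A − (3)·I) = n − 1 = 4

Summary:
  λ = 3: algebraic multiplicity = 5, geometric multiplicity = 4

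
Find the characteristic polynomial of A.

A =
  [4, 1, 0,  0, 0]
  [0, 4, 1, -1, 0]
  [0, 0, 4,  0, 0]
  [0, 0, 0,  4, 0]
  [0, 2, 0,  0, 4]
x^5 - 20*x^4 + 160*x^3 - 640*x^2 + 1280*x - 1024

Expanding det(x·I − A) (e.g. by cofactor expansion or by noting that A is similar to its Jordan form J, which has the same characteristic polynomial as A) gives
  χ_A(x) = x^5 - 20*x^4 + 160*x^3 - 640*x^2 + 1280*x - 1024
which factors as (x - 4)^5. The eigenvalues (with algebraic multiplicities) are λ = 4 with multiplicity 5.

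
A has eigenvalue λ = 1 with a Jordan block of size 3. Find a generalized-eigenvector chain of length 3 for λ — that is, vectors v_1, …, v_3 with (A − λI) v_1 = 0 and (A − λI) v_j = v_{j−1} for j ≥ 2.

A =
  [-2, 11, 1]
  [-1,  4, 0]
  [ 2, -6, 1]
A Jordan chain for λ = 1 of length 3:
v_1 = (-6, -2, 4)ᵀ
v_2 = (11, 3, -6)ᵀ
v_3 = (0, 1, 0)ᵀ

Let N = A − (1)·I. We want v_3 with N^3 v_3 = 0 but N^2 v_3 ≠ 0; then v_{j-1} := N · v_j for j = 3, …, 2.

Pick v_3 = (0, 1, 0)ᵀ.
Then v_2 = N · v_3 = (11, 3, -6)ᵀ.
Then v_1 = N · v_2 = (-6, -2, 4)ᵀ.

Sanity check: (A − (1)·I) v_1 = (0, 0, 0)ᵀ = 0. ✓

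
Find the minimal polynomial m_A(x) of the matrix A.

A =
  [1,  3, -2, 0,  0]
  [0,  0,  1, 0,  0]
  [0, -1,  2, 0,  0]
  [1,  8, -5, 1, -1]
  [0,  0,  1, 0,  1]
x^3 - 3*x^2 + 3*x - 1

The characteristic polynomial is χ_A(x) = (x - 1)^5, so the eigenvalues are known. The minimal polynomial is
  m_A(x) = Π_λ (x − λ)^{k_λ}
where k_λ is the size of the *largest* Jordan block for λ (equivalently, the smallest k with (A − λI)^k v = 0 for every generalised eigenvector v of λ).

  λ = 1: largest Jordan block has size 3, contributing (x − 1)^3

So m_A(x) = (x - 1)^3 = x^3 - 3*x^2 + 3*x - 1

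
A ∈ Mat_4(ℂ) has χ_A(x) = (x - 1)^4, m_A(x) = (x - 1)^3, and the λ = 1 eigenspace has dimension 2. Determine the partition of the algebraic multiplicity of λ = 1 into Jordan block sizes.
Block sizes for λ = 1: [3, 1]

Step 1 — from the characteristic polynomial, algebraic multiplicity of λ = 1 is 4. From dim ker(A − (1)·I) = 2, there are exactly 2 Jordan blocks for λ = 1.
Step 2 — from the minimal polynomial, the factor (x − 1)^3 tells us the largest block for λ = 1 has size 3.
Step 3 — with total size 4, 2 blocks, and largest block 3, the block sizes (in nonincreasing order) are [3, 1].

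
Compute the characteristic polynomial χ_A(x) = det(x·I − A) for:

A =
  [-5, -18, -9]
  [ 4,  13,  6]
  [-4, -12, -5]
x^3 - 3*x^2 + 3*x - 1

Expanding det(x·I − A) (e.g. by cofactor expansion or by noting that A is similar to its Jordan form J, which has the same characteristic polynomial as A) gives
  χ_A(x) = x^3 - 3*x^2 + 3*x - 1
which factors as (x - 1)^3. The eigenvalues (with algebraic multiplicities) are λ = 1 with multiplicity 3.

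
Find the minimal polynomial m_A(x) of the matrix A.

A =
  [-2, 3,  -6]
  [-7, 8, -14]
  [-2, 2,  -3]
x^2 - 2*x + 1

The characteristic polynomial is χ_A(x) = (x - 1)^3, so the eigenvalues are known. The minimal polynomial is
  m_A(x) = Π_λ (x − λ)^{k_λ}
where k_λ is the size of the *largest* Jordan block for λ (equivalently, the smallest k with (A − λI)^k v = 0 for every generalised eigenvector v of λ).

  λ = 1: largest Jordan block has size 2, contributing (x − 1)^2

So m_A(x) = (x - 1)^2 = x^2 - 2*x + 1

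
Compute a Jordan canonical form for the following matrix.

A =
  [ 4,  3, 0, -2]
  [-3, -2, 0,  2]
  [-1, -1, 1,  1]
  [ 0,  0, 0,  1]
J_2(1) ⊕ J_2(1)

The characteristic polynomial is
  det(x·I − A) = x^4 - 4*x^3 + 6*x^2 - 4*x + 1 = (x - 1)^4

Eigenvalues and multiplicities (the geometric multiplicity of λ is n − rank(A − λI), which equals the number of Jordan blocks for λ):
  λ = 1: algebraic multiplicity = 4, geometric multiplicity = 2

Determining the block sizes for each eigenvalue:
  λ = 1: with am = 4 and gm = 2, the partition is not yet determined (e.g. several partitions of 4 into 2 parts exist). Let N = A − (1)·I. Computing rank(N^1) = 2, rank(N^2) = 0; the number of blocks of size ≥ j is rank(N^{j−1}) − rank(N^j), giving [2, 2]. So we have 2 block(s) of size 2 → block sizes [2, 2]

Assembling the blocks gives a Jordan form
J =
  [1, 1, 0, 0]
  [0, 1, 0, 0]
  [0, 0, 1, 1]
  [0, 0, 0, 1]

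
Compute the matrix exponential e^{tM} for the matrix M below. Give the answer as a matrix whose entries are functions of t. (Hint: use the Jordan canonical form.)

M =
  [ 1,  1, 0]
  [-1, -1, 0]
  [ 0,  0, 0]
e^{tM} =
  [t + 1, t, 0]
  [-t, 1 - t, 0]
  [0, 0, 1]

Strategy: write M = P · J · P⁻¹ where J is a Jordan canonical form, so e^{tM} = P · e^{tJ} · P⁻¹, and e^{tJ} can be computed block-by-block.

M has Jordan form
J =
  [0, 1, 0]
  [0, 0, 0]
  [0, 0, 0]
(up to reordering of blocks).

Per-block formulas:
  For a 1×1 block at λ = 0: exp(t · [0]) = [e^(0t)].
  For a 2×2 Jordan block J_2(0): exp(t · J_2(0)) = e^(0t)·(I + t·N), where N is the 2×2 nilpotent shift.

After assembling e^{tJ} and conjugating by P, we get:

e^{tM} =
  [t + 1, t, 0]
  [-t, 1 - t, 0]
  [0, 0, 1]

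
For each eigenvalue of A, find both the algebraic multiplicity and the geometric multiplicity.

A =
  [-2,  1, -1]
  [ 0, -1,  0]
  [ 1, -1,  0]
λ = -1: alg = 3, geom = 2

Step 1 — factor the characteristic polynomial to read off the algebraic multiplicities:
  χ_A(x) = (x + 1)^3

Step 2 — compute geometric multiplicities via the rank-nullity identity g(λ) = n − rank(A − λI):
  rank(A − (-1)·I) = 1, so dim ker(A − (-1)·I) = n − 1 = 2

Summary:
  λ = -1: algebraic multiplicity = 3, geometric multiplicity = 2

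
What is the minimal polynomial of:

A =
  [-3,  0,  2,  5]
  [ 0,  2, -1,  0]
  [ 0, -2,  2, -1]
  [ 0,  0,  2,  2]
x^4 - 3*x^3 - 6*x^2 + 28*x - 24

The characteristic polynomial is χ_A(x) = (x - 2)^3*(x + 3), so the eigenvalues are known. The minimal polynomial is
  m_A(x) = Π_λ (x − λ)^{k_λ}
where k_λ is the size of the *largest* Jordan block for λ (equivalently, the smallest k with (A − λI)^k v = 0 for every generalised eigenvector v of λ).

  λ = -3: largest Jordan block has size 1, contributing (x + 3)
  λ = 2: largest Jordan block has size 3, contributing (x − 2)^3

So m_A(x) = (x - 2)^3*(x + 3) = x^4 - 3*x^3 - 6*x^2 + 28*x - 24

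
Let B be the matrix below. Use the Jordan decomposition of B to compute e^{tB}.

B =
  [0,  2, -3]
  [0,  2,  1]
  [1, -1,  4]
e^{tB} =
  [t^2*exp(2*t)/2 - 2*t*exp(2*t) + exp(2*t), -t^2*exp(2*t)/2 + 2*t*exp(2*t), t^2*exp(2*t) - 3*t*exp(2*t)]
  [t^2*exp(2*t)/2, -t^2*exp(2*t)/2 + exp(2*t), t^2*exp(2*t) + t*exp(2*t)]
  [t*exp(2*t), -t*exp(2*t), 2*t*exp(2*t) + exp(2*t)]

Strategy: write B = P · J · P⁻¹ where J is a Jordan canonical form, so e^{tB} = P · e^{tJ} · P⁻¹, and e^{tJ} can be computed block-by-block.

B has Jordan form
J =
  [2, 1, 0]
  [0, 2, 1]
  [0, 0, 2]
(up to reordering of blocks).

Per-block formulas:
  For a 3×3 Jordan block J_3(2): exp(t · J_3(2)) = e^(2t)·(I + t·N + (t^2/2)·N^2), where N is the 3×3 nilpotent shift.

After assembling e^{tJ} and conjugating by P, we get:

e^{tB} =
  [t^2*exp(2*t)/2 - 2*t*exp(2*t) + exp(2*t), -t^2*exp(2*t)/2 + 2*t*exp(2*t), t^2*exp(2*t) - 3*t*exp(2*t)]
  [t^2*exp(2*t)/2, -t^2*exp(2*t)/2 + exp(2*t), t^2*exp(2*t) + t*exp(2*t)]
  [t*exp(2*t), -t*exp(2*t), 2*t*exp(2*t) + exp(2*t)]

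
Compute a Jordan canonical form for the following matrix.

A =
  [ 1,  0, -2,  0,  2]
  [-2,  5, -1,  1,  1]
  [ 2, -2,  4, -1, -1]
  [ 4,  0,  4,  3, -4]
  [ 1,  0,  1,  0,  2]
J_3(3) ⊕ J_1(3) ⊕ J_1(3)

The characteristic polynomial is
  det(x·I − A) = x^5 - 15*x^4 + 90*x^3 - 270*x^2 + 405*x - 243 = (x - 3)^5

Eigenvalues and multiplicities (the geometric multiplicity of λ is n − rank(A − λI), which equals the number of Jordan blocks for λ):
  λ = 3: algebraic multiplicity = 5, geometric multiplicity = 3

Determining the block sizes for each eigenvalue:
  λ = 3: with am = 5 and gm = 3, the partition is not yet determined (e.g. several partitions of 5 into 3 parts exist). Let N = A − (3)·I. Computing rank(N^1) = 2, rank(N^2) = 1, rank(N^3) = 0; the number of blocks of size ≥ j is rank(N^{j−1}) − rank(N^j), giving [3, 1, 1]. So we have 1 block(s) of size 3, 2 block(s) of size 1 → block sizes [3, 1, 1]

Assembling the blocks gives a Jordan form
J =
  [3, 1, 0, 0, 0]
  [0, 3, 1, 0, 0]
  [0, 0, 3, 0, 0]
  [0, 0, 0, 3, 0]
  [0, 0, 0, 0, 3]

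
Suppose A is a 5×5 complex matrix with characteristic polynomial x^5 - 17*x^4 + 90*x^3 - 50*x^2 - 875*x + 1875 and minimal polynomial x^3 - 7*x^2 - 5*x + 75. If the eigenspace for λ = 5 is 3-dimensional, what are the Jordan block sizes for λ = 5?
Block sizes for λ = 5: [2, 1, 1]

Step 1 — from the characteristic polynomial, algebraic multiplicity of λ = 5 is 4. From dim ker(A − (5)·I) = 3, there are exactly 3 Jordan blocks for λ = 5.
Step 2 — from the minimal polynomial, the factor (x − 5)^2 tells us the largest block for λ = 5 has size 2.
Step 3 — with total size 4, 3 blocks, and largest block 2, the block sizes (in nonincreasing order) are [2, 1, 1].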